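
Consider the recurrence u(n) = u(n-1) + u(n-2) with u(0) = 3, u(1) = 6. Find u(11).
Computing the sequence terms:
3, 6, 9, 15, 24, 39, 63, 102, 165, 267, 432, 699

699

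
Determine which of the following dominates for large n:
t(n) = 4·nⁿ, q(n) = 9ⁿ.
Comparing growth rates:
Growth-rate hierarchy: log n ≺ any polynomial ≺ any exponential cⁿ (c>1) ≺ n! ≺ nⁿ.
super-exponential nⁿ dominates exponential base 9 asymptotically.

t(n) grows faster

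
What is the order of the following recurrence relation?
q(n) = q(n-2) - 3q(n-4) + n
The order is the largest lag k for which q(n-k) appears. Here the deepest term is q(n-4) (the n term is non-homogeneous and does not affect the order), so the order is 4.

Order 4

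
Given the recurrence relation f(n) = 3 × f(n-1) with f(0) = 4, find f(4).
Computing step by step:
f(0) = 4
f(1) = 3 × 4 = 12
f(2) = 3 × 12 = 36
f(3) = 3 × 36 = 108
f(4) = 3 × 108 = 324

324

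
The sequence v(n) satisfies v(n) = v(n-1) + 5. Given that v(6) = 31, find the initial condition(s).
v(6) = v(0) + 6·5, so v(0) = 31 - 30 = 1.

v(0) = 1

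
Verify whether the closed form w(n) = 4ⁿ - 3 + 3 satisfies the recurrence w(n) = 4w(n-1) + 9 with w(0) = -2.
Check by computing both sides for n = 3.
From the recurrence with w(0) = -2:
  w(0) = -2, w(1) = 1, w(2) = 13, w(3) = 61
  so the recurrence gives w(3) = 61.
From the proposed closed form w(n) = 4ⁿ - 3 + 3:
  w(3) = 64.
The recurrence gives 61 but the closed form gives 64, so the closed form does not satisfy the recurrence.

No, the closed form is incorrect.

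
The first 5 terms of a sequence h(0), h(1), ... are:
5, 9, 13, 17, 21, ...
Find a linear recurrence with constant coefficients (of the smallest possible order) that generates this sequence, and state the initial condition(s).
Look for the lowest-order linear relation among consecutive terms.
Observation: consecutive differences are constant (= 4).
Check at n=2: 1·9 + 4 = 13. ✓

h(n) = h(n-1) + 4, h(0) = 5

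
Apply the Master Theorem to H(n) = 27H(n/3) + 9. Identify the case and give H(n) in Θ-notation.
Master Theorem template: H(n) = a·H(n/b) + f(n).
Here: a=27, b=3, f(n)=9
Compute log_b(a) = log_3(27) = 3.
f(n) = 9 = O(n^(3-ε)) with ε = 3. Case 1: H(n) = Θ(n^log_b(a)) = Θ(n^3).

Case 1: H(n) = Θ(n^3)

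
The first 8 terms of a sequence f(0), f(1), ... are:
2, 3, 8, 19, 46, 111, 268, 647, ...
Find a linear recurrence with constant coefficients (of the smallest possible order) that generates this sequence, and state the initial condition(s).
Look for the lowest-order linear relation among consecutive terms.
Observation: f(n) - 2·f(n-1) - (1)·f(n-2) = 0 holds for the shown terms, and no order-1 relation f(n) = α·f(n-1) + β fits.
Check at n=3: 2·8 + (1)·3 = 19. ✓

f(n) = 2f(n-1) + f(n-2), f(0) = 2, f(1) = 3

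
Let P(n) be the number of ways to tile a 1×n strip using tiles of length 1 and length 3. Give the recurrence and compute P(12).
Condition on the last tile: it has length 1 (leaving a 1×(n-1) strip) or length 3 (leaving a 1×(n-3) strip), so P(n) = P(n-1) + P(n-3) (order-3 linear recurrence).
For 0 ≤ i < 3 only unit tiles fit, so P(i) = 1.
Iterating the recurrence: P(3) = 2, P(4) = 3, P(5) = 4, P(6) = 6, P(7) = 9, P(8) = 13, P(9) = 19, P(10) = 28, P(11) = 41, P(12) = 60.

P(n) = P(n-1) + P(n-3), with P(i) = 1 for 0 ≤ i < 3; P(12) = 60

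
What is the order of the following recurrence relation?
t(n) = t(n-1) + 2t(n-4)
The order is the largest lag k for which t(n-k) appears. Here the deepest term is t(n-4), so the order is 4.

Order 4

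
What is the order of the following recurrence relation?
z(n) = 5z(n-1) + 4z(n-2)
The order is the largest lag k for which z(n-k) appears. Here the deepest term is z(n-2), so the order is 2.

Order 2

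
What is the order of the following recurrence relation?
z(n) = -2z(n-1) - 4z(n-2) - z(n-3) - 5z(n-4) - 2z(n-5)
The order is the largest lag k for which z(n-k) appears. Here the deepest term is z(n-5), so the order is 5.

Order 5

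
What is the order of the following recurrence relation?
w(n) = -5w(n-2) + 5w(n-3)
The order is the largest lag k for which w(n-k) appears. Here the deepest term is w(n-3), so the order is 3.

Order 3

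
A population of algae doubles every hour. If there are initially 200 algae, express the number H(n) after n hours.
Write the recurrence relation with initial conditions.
Each hour multiplies the count by 2, so the count after n hours depends only on the count after n-1 hours: H(n) = 2 × H(n-1). The starting count gives H(0) = 200.
Unrolling n times gives the closed form H(n) = 200 × 2ⁿ.

H(n) = 2 × H(n-1), H(0) = 200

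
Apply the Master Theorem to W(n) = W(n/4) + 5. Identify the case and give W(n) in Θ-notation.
Master Theorem template: W(n) = a·W(n/b) + f(n).
Here: a=1, b=4, f(n)=5
Compute log_b(a) = log_4(1) = 0.
f(n) = 5 = Θ(1). Case 2: W(n) = Θ(log n).

Case 2: W(n) = Θ(log n)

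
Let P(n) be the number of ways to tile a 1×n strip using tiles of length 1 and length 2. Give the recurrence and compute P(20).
Condition on the last tile: it has length 1 (leaving a 1×(n-1) strip) or length 2 (leaving a 1×(n-2) strip), so P(n) = P(n-1) + P(n-2) (order-2 linear recurrence).
For 0 ≤ i < 2 only unit tiles fit, so P(i) = 1.
Iterating the recurrence: P(2) = 2, P(3) = 3, P(4) = 5, P(5) = 8, P(6) = 13, P(7) = 21, P(8) = 34, P(9) = 55, P(10) = 89, P(11) = 144, P(12) = 233, P(13) = 377, P(14) = 610, P(15) = 987, P(16) = 1597, P(17) = 2584, P(18) = 4181, P(19) = 6765, P(20) = 10946.

P(n) = P(n-1) + P(n-2), with P(i) = 1 for 0 ≤ i < 2; P(20) = 10946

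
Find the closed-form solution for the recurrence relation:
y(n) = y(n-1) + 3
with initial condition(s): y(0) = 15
Recurrence: y(n) = y(n-1) + 3, initial: y(0) = 15.
Each step adds 3, so y(n) = y(0) + 3n = 3n + 15.

y(n) = 3n + 15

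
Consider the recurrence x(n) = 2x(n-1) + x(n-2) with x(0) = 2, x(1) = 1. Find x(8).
Computing the sequence terms:
2, 1, 4, 9, 22, 53, 128, 309, 746

746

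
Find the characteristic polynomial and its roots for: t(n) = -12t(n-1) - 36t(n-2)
Substitute t(n) = rⁿ and divide through by rⁿ⁻²: r² + 12r + 36 = 0
Factor: (r + 6)² = 0, so r = -6 (double root).
General solution: t(n) = (A + Bn)·(-6)ⁿ

Characteristic: r² + 12r + 36 = 0, Roots: r = -6 (double root)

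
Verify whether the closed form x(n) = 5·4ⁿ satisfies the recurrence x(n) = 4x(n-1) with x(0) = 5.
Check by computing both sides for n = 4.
From the recurrence with x(0) = 5:
  x(0) = 5, x(1) = 20, x(2) = 80, x(3) = 320, x(4) = 1280
  so the recurrence gives x(4) = 1280.
From the proposed closed form x(n) = 5·4ⁿ:
  x(4) = 1280.
Both sides give 1280 at n = 4, and the initial condition(s) match, so the closed form is consistent.

Yes, the closed form is correct.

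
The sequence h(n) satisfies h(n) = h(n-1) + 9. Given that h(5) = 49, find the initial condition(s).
h(5) = h(0) + 5·9, so h(0) = 49 - 45 = 4.

h(0) = 4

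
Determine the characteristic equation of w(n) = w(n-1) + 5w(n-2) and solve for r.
Substitute w(n) = rⁿ and divide through by rⁿ⁻²: r² - r - 5 = 0
Discriminant: 1² + 4·5 = 21, not a perfect square, so by the quadratic formula r = (1 ± √21)/2.
General solution: w(n) = A·r₁ⁿ + B·r₂ⁿ where r₁,r₂ = (1 ± √21)/2

Characteristic: r² - r - 5 = 0, Roots: r = (1 ± √21)/2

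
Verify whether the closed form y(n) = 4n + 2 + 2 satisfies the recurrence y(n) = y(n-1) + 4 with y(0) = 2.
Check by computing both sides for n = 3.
From the recurrence with y(0) = 2:
  y(0) = 2, y(1) = 6, y(2) = 10, y(3) = 14
  so the recurrence gives y(3) = 14.
From the proposed closed form y(n) = 4n + 2 + 2:
  y(3) = 16.
The recurrence gives 14 but the closed form gives 16, so the closed form does not satisfy the recurrence.

No, the closed form is incorrect.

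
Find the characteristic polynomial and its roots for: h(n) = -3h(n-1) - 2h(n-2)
Substitute h(n) = rⁿ and divide through by rⁿ⁻²: r² + 3r + 2 = 0
Factor: (r + 2)(r + 1) = 0, so r = -2, -1.
General solution: h(n) = A·(-2)ⁿ + B·(-1)ⁿ

Characteristic: r² + 3r + 2 = 0, Roots: r = -2, -1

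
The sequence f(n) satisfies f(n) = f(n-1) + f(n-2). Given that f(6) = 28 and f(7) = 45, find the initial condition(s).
Work backwards using f(k) = f(k+2) - f(k+1):
f(5) = f(7) - f(6) = 45 - 28 = 17
f(4) = f(6) - f(5) = 28 - 17 = 11
f(3) = f(5) - f(4) = 17 - 11 = 6
f(2) = f(4) - f(3) = 11 - 6 = 5
f(1) = f(3) - f(2) = 6 - 5 = 1
f(0) = f(2) - f(1) = 5 - 1 = 4

f(0) = 4, f(1) = 1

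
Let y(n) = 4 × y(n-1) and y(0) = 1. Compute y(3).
Computing step by step:
y(0) = 1
y(1) = 4 × 1 = 4
y(2) = 4 × 4 = 16
y(3) = 4 × 16 = 64

64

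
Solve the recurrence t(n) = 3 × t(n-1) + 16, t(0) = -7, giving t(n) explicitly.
Recurrence: t(n) = 3 × t(n-1) + 16, initial: t(0) = -7.
Try t(n) = A·3ⁿ + C. Substituting: A·3ⁿ + C = 3(A·3ⁿ⁻¹ + C) + 16 = A·3ⁿ + 3C + 16, so C = 3C + 16, giving C = -8. Then t(0) = A - 8 = -7 gives A = 1.

t(n) = 3ⁿ - 8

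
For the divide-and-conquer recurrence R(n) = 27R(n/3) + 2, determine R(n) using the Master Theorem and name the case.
Master Theorem template: R(n) = a·R(n/b) + f(n).
Here: a=27, b=3, f(n)=2
Compute log_b(a) = log_3(27) = 3.
f(n) = 2 = O(n^(3-ε)) with ε = 3. Case 1: R(n) = Θ(n^log_b(a)) = Θ(n^3).

Case 1: R(n) = Θ(n^3)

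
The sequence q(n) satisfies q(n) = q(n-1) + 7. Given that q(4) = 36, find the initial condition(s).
q(4) = q(0) + 4·7, so q(0) = 36 - 28 = 8.

q(0) = 8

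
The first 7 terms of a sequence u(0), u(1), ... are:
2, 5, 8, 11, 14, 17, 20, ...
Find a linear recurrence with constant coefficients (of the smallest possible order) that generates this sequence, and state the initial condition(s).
Look for the lowest-order linear relation among consecutive terms.
Observation: consecutive differences are constant (= 3).
Check at n=2: 1·5 + 3 = 8. ✓

u(n) = u(n-1) + 3, u(0) = 2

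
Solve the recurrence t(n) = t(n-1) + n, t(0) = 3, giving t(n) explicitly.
Recurrence: t(n) = t(n-1) + n, initial: t(0) = 3.
Telescoping: t(n) = t(0) + Σᵢ₌₁ⁿ i = 3 + n(n+1)/2.

t(n) = n(n+1)/2 + 3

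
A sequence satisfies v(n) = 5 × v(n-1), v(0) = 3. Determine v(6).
Computing step by step:
v(0) = 3
v(1) = 5 × 3 = 15
v(2) = 5 × 15 = 75
v(3) = 5 × 75 = 375
v(4) = 5 × 375 = 1875
v(5) = 5 × 1875 = 9375
v(6) = 5 × 9375 = 46875

46875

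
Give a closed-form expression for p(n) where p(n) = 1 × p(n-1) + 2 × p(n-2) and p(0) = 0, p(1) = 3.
Recurrence: p(n) = 1 × p(n-1) + 2 × p(n-2), initial: p(0) = 0, p(1) = 3.
Characteristic equation: r² - 1r - 2 = 0, which factors as (r - 2)(r + 1) = 0, so r = 2, -1. General solution p(n) = A·2ⁿ + B·(-1)ⁿ. From p(0) = 0: A + B = 0. From p(1) = 3: 2A - 1B = 3. Solving gives A = 1, B = -1.

p(n) = 2ⁿ - (-1)ⁿ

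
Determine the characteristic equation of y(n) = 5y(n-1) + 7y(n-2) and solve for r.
Substitute y(n) = rⁿ and divide through by rⁿ⁻²: r² - 5r - 7 = 0
Discriminant: 5² + 4·7 = 53, not a perfect square, so by the quadratic formula r = (5 ± √53)/2.
General solution: y(n) = A·r₁ⁿ + B·r₂ⁿ where r₁,r₂ = (5 ± √53)/2

Characteristic: r² - 5r - 7 = 0, Roots: r = (5 ± √53)/2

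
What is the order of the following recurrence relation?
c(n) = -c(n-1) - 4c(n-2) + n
The order is the largest lag k for which c(n-k) appears. Here the deepest term is c(n-2) (the n term is non-homogeneous and does not affect the order), so the order is 2.

Order 2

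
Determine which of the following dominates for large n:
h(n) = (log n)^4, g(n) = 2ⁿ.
Comparing growth rates:
Growth-rate hierarchy: log n ≺ any polynomial ≺ any exponential cⁿ (c>1) ≺ n! ≺ nⁿ.
exponential base 2 dominates polylogarithmic (log n)^4 asymptotically.

g(n) grows faster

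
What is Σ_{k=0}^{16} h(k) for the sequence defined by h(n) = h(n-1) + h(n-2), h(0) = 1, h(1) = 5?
Computing the sequence terms: 1, 5, 6, 11, 17, 28, 45, 73, 118, 191, 309, 500, 809, 1309, 2118, 3427, 5545
Adding these values together:

14512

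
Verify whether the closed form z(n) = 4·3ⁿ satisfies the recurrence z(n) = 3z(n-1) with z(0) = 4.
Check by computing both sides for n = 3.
From the recurrence with z(0) = 4:
  z(0) = 4, z(1) = 12, z(2) = 36, z(3) = 108
  so the recurrence gives z(3) = 108.
From the proposed closed form z(n) = 4·3ⁿ:
  z(3) = 108.
Both sides give 108 at n = 3, and the initial condition(s) match, so the closed form is consistent.

Yes, the closed form is correct.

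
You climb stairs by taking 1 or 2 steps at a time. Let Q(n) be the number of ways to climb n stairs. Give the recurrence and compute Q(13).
Condition on the size of the last step (1 to 2): before it there were n-1, …, n-2 stairs climbed, and these cases are disjoint, so Q(n) = Q(n-1) + Q(n-2) (Fibonacci-type sequence).
Initial conditions by direct count (compositions of i into parts ≤ 2): Q(1) = 1; Q(2) = 2.
Iterating the recurrence: Q(3) = 3, Q(4) = 5, Q(5) = 8, Q(6) = 13, Q(7) = 21, Q(8) = 34, Q(9) = 55, Q(10) = 89, Q(11) = 144, Q(12) = 233, Q(13) = 377.

Q(n) = Q(n-1) + Q(n-2), Q(1) = 1, Q(2) = 2; Q(13) = 377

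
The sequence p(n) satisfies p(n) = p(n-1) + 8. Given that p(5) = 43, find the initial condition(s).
p(5) = p(0) + 5·8, so p(0) = 43 - 40 = 3.

p(0) = 3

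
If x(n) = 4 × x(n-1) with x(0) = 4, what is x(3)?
Computing step by step:
x(0) = 4
x(1) = 4 × 4 = 16
x(2) = 4 × 16 = 64
x(3) = 4 × 64 = 256

256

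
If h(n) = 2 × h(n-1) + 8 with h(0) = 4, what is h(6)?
Computing step by step:
h(0) = 4
h(1) = 2 × 4 + 8 = 16
h(2) = 2 × 16 + 8 = 40
h(3) = 2 × 40 + 8 = 88
h(4) = 2 × 88 + 8 = 184
h(5) = 2 × 184 + 8 = 376
h(6) = 2 × 376 + 8 = 760

760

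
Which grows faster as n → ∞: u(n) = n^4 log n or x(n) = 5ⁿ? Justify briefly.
Comparing growth rates:
Growth-rate hierarchy: log n ≺ any polynomial ≺ any exponential cⁿ (c>1) ≺ n! ≺ nⁿ.
exponential base 5 dominates polynomial degree 4 (with log factor) asymptotically.

x(n) grows faster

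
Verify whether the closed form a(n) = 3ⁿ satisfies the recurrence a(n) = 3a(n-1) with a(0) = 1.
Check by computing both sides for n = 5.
From the recurrence with a(0) = 1:
  a(0) = 1, a(1) = 3, a(2) = 9, a(3) = 27, a(4) = 81, a(5) = 243
  so the recurrence gives a(5) = 243.
From the proposed closed form a(n) = 3ⁿ:
  a(5) = 243.
Both sides give 243 at n = 5, and the initial condition(s) match, so the closed form is consistent.

Yes, the closed form is correct.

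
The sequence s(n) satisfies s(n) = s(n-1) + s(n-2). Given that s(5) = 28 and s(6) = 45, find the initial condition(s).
Work backwards using s(k) = s(k+2) - s(k+1):
s(4) = s(6) - s(5) = 45 - 28 = 17
s(3) = s(5) - s(4) = 28 - 17 = 11
s(2) = s(4) - s(3) = 17 - 11 = 6
s(1) = s(3) - s(2) = 11 - 6 = 5
s(0) = s(2) - s(1) = 6 - 5 = 1

s(0) = 1, s(1) = 5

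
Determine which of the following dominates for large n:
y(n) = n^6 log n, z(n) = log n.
Comparing growth rates:
Growth-rate hierarchy: log n ≺ any polynomial ≺ any exponential cⁿ (c>1) ≺ n! ≺ nⁿ.
polynomial degree 6 (with log factor) dominates logarithmic asymptotically.

y(n) grows faster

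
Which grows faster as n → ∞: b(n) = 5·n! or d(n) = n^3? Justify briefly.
Comparing growth rates:
Growth-rate hierarchy: log n ≺ any polynomial ≺ any exponential cⁿ (c>1) ≺ n! ≺ nⁿ.
factorial dominates polynomial degree 3 asymptotically.

b(n) grows faster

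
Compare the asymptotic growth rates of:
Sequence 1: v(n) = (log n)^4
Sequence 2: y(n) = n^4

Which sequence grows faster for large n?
Comparing growth rates:
Growth-rate hierarchy: log n ≺ any polynomial ≺ any exponential cⁿ (c>1) ≺ n! ≺ nⁿ.
polynomial degree 4 dominates polylogarithmic (log n)^4 asymptotically.

y(n) grows faster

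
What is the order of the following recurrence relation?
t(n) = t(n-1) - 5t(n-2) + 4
The order is the largest lag k for which t(n-k) appears. Here the deepest term is t(n-2) (the 4 term is non-homogeneous and does not affect the order), so the order is 2.

Order 2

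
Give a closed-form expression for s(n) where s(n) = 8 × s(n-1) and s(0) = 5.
Recurrence: s(n) = 8 × s(n-1), initial: s(0) = 5.
Each term is 8 times the previous, so this is geometric with ratio 8. After n steps: s(n) = s(0)·8ⁿ = 5·8ⁿ.

s(n) = 5·8ⁿ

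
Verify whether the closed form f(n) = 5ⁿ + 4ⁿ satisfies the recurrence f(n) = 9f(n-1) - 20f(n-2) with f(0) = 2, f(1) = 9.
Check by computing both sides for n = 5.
From the recurrence with f(0) = 2, f(1) = 9:
  f(0) = 2, f(1) = 9, f(2) = 41, f(3) = 189, f(4) = 881, f(5) = 4149
  so the recurrence gives f(5) = 4149.
From the proposed closed form f(n) = 5ⁿ + 4ⁿ:
  f(5) = 4149.
Both sides give 4149 at n = 5, and the initial condition(s) match, so the closed form is consistent.

Yes, the closed form is correct.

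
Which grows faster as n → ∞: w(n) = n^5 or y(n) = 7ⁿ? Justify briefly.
Comparing growth rates:
Growth-rate hierarchy: log n ≺ any polynomial ≺ any exponential cⁿ (c>1) ≺ n! ≺ nⁿ.
exponential base 7 dominates polynomial degree 5 asymptotically.

y(n) grows faster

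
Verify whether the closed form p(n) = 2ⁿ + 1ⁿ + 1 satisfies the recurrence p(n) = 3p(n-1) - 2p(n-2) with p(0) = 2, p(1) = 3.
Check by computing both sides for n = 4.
From the recurrence with p(0) = 2, p(1) = 3:
  p(0) = 2, p(1) = 3, p(2) = 5, p(3) = 9, p(4) = 17
  so the recurrence gives p(4) = 17.
From the proposed closed form p(n) = 2ⁿ + 1ⁿ + 1:
  p(4) = 18.
The recurrence gives 17 but the closed form gives 18, so the closed form does not satisfy the recurrence.

No, the closed form is incorrect.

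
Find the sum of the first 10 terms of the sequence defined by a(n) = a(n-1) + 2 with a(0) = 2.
Computing the sequence terms: 2, 4, 6, 8, 10, 12, 14, 16, 18, 20
Adding these values together:

110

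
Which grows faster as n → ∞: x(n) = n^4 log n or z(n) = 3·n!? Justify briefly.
Comparing growth rates:
Growth-rate hierarchy: log n ≺ any polynomial ≺ any exponential cⁿ (c>1) ≺ n! ≺ nⁿ.
factorial dominates polynomial degree 4 (with log factor) asymptotically.

z(n) grows faster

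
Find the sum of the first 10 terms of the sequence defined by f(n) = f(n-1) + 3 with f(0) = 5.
Computing the sequence terms: 5, 8, 11, 14, 17, 20, 23, 26, 29, 32
Adding these values together:

185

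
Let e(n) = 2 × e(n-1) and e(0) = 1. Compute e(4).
Computing step by step:
e(0) = 1
e(1) = 2 × 1 = 2
e(2) = 2 × 2 = 4
e(3) = 2 × 4 = 8
e(4) = 2 × 8 = 16

16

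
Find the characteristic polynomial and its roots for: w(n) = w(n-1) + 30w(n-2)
Substitute w(n) = rⁿ and divide through by rⁿ⁻²: r² - r - 30 = 0
Factor: (r - 6)(r + 5) = 0, so r = 6, -5.
General solution: w(n) = A·6ⁿ + B·(-5)ⁿ

Characteristic: r² - r - 30 = 0, Roots: r = 6, -5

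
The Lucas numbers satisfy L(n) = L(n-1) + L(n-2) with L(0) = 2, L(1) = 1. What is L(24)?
Computing the sequence terms:
2, 1, 3, 4, 7, 11, 18, 29, 47, 76, 123, 199, 322, 521, 843, 1364, 2207, 3571, 5778, 9349, 15127, 24476, 39603, 64079, 103682

103682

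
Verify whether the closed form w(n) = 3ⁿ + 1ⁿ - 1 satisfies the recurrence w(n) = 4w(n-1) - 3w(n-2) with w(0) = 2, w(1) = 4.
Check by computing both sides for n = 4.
From the recurrence with w(0) = 2, w(1) = 4:
  w(0) = 2, w(1) = 4, w(2) = 10, w(3) = 28, w(4) = 82
  so the recurrence gives w(4) = 82.
From the proposed closed form w(n) = 3ⁿ + 1ⁿ - 1:
  w(4) = 81.
The recurrence gives 82 but the closed form gives 81, so the closed form does not satisfy the recurrence.

No, the closed form is incorrect.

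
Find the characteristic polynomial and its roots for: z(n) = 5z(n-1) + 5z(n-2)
Substitute z(n) = rⁿ and divide through by rⁿ⁻²: r² - 5r - 5 = 0
Discriminant: 5² + 4·5 = 45, not a perfect square, so by the quadratic formula r = (5 ± √45)/2.
General solution: z(n) = A·r₁ⁿ + B·r₂ⁿ where r₁,r₂ = (5 ± √45)/2

Characteristic: r² - 5r - 5 = 0, Roots: r = (5 ± √45)/2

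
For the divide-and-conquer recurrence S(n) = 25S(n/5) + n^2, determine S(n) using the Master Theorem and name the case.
Master Theorem template: S(n) = a·S(n/b) + f(n).
Here: a=25, b=5, f(n)=n^2
Compute log_b(a) = log_5(25) = 2.
f(n) = n^2 = Θ(n^2). Case 2: S(n) = Θ(n^2 log n).

Case 2: S(n) = Θ(n^2 log n)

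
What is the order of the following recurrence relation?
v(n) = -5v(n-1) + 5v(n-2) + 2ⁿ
The order is the largest lag k for which v(n-k) appears. Here the deepest term is v(n-2) (the 2ⁿ term is non-homogeneous and does not affect the order), so the order is 2.

Order 2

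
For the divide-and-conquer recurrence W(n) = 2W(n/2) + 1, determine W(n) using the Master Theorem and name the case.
Master Theorem template: W(n) = a·W(n/b) + f(n).
Here: a=2, b=2, f(n)=1
Compute log_b(a) = log_2(2) = 1.
f(n) = 1 = O(n^(1-ε)) with ε = 1. Case 1: W(n) = Θ(n^log_b(a)) = Θ(n).

Case 1: W(n) = Θ(n)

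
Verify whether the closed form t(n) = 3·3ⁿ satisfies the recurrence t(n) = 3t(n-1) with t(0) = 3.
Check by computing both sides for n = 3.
From the recurrence with t(0) = 3:
  t(0) = 3, t(1) = 9, t(2) = 27, t(3) = 81
  so the recurrence gives t(3) = 81.
From the proposed closed form t(n) = 3·3ⁿ:
  t(3) = 81.
Both sides give 81 at n = 3, and the initial condition(s) match, so the closed form is consistent.

Yes, the closed form is correct.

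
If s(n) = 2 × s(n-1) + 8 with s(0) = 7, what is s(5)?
Computing step by step:
s(0) = 7
s(1) = 2 × 7 + 8 = 22
s(2) = 2 × 22 + 8 = 52
s(3) = 2 × 52 + 8 = 112
s(4) = 2 × 112 + 8 = 232
s(5) = 2 × 232 + 8 = 472

472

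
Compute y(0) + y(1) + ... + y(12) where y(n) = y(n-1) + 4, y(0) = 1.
Computing the sequence terms: 1, 5, 9, 13, 17, 21, 25, 29, 33, 37, 41, 45, 49
Adding these values together:

325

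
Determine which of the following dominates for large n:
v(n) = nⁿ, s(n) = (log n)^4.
Comparing growth rates:
Growth-rate hierarchy: log n ≺ any polynomial ≺ any exponential cⁿ (c>1) ≺ n! ≺ nⁿ.
super-exponential nⁿ dominates polylogarithmic (log n)^4 asymptotically.

v(n) grows faster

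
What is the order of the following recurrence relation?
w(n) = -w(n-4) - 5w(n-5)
The order is the largest lag k for which w(n-k) appears. Here the deepest term is w(n-5), so the order is 5.

Order 5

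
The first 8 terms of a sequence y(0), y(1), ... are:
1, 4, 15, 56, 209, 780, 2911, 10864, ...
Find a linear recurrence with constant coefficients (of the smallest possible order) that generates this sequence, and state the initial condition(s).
Look for the lowest-order linear relation among consecutive terms.
Observation: y(n) - 4·y(n-1) - (-1)·y(n-2) = 0 holds for the shown terms, and no order-1 relation y(n) = α·y(n-1) + β fits.
Check at n=3: 4·15 + (-1)·4 = 56. ✓

y(n) = 4y(n-1) - y(n-2), y(0) = 1, y(1) = 4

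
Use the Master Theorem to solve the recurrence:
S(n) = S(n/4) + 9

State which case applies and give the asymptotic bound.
Master Theorem template: S(n) = a·S(n/b) + f(n).
Here: a=1, b=4, f(n)=9
Compute log_b(a) = log_4(1) = 0.
f(n) = 9 = Θ(1). Case 2: S(n) = Θ(log n).

Case 2: S(n) = Θ(log n)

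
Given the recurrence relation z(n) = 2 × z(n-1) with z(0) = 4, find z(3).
Computing step by step:
z(0) = 4
z(1) = 2 × 4 = 8
z(2) = 2 × 8 = 16
z(3) = 2 × 16 = 32

32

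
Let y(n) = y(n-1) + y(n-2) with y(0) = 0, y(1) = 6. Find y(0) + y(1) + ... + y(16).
Computing the sequence terms: 0, 6, 6, 12, 18, 30, 48, 78, 126, 204, 330, 534, 864, 1398, 2262, 3660, 5922
Adding these values together:

15498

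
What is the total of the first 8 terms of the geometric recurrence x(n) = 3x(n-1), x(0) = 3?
Computing the sequence terms: 3, 9, 27, 81, 243, 729, 2187, 6561
Adding these values together:

9840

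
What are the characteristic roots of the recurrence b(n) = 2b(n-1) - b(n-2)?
Substitute b(n) = rⁿ and divide through by rⁿ⁻²: r² - 2r + 1 = 0
Factor: (r - 1)² = 0, so r = 1 (double root).
General solution: b(n) = (A + Bn)·1ⁿ

Characteristic: r² - 2r + 1 = 0, Roots: r = 1 (double root)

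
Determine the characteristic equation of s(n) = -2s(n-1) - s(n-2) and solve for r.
Substitute s(n) = rⁿ and divide through by rⁿ⁻²: r² + 2r + 1 = 0
Factor: (r + 1)² = 0, so r = -1 (double root).
General solution: s(n) = (A + Bn)·(-1)ⁿ

Characteristic: r² + 2r + 1 = 0, Roots: r = -1 (double root)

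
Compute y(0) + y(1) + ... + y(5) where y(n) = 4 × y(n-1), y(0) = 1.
Computing the sequence terms: 1, 4, 16, 64, 256, 1024
Adding these values together:

1365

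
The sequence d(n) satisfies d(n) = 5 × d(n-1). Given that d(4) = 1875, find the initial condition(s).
In general d(n) = 5ⁿ · d(0). At n = 4: d(0) = d(4) / 5^4 = 1875 / 625 = 3.

d(0) = 3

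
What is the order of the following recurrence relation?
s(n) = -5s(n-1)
The order is the largest lag k for which s(n-k) appears. Here the deepest term is s(n-1), so the order is 1.

Order 1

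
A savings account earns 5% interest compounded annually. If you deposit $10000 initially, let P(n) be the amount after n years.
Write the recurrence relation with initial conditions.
Each year the balance grows by 5%, i.e. is multiplied by 1 + 5/100 = 1.05, so P(n) = 1.05 × P(n-1). The initial deposit gives P(0) = 10000.
Unrolling gives the closed form P(n) = 10000 × (1.05)ⁿ.

P(n) = 1.05 × P(n-1), P(0) = 10000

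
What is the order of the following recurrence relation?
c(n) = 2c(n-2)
The order is the largest lag k for which c(n-k) appears. Here the deepest term is c(n-2), so the order is 2.

Order 2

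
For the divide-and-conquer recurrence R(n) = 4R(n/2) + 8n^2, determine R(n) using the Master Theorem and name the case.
Master Theorem template: R(n) = a·R(n/b) + f(n).
Here: a=4, b=2, f(n)=8n^2
Compute log_b(a) = log_2(4) = 2.
f(n) = 8n^2 = Θ(n^2). Case 2: R(n) = Θ(n^2 log n).

Case 2: R(n) = Θ(n^2 log n)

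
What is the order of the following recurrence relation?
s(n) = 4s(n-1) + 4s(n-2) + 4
The order is the largest lag k for which s(n-k) appears. Here the deepest term is s(n-2) (the 4 term is non-homogeneous and does not affect the order), so the order is 2.

Order 2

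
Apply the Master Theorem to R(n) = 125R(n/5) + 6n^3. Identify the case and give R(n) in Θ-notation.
Master Theorem template: R(n) = a·R(n/b) + f(n).
Here: a=125, b=5, f(n)=6n^3
Compute log_b(a) = log_5(125) = 3.
f(n) = 6n^3 = Θ(n^3). Case 2: R(n) = Θ(n^3 log n).

Case 2: R(n) = Θ(n^3 log n)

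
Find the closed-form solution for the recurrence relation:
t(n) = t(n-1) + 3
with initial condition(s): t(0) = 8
Recurrence: t(n) = t(n-1) + 3, initial: t(0) = 8.
Each step adds 3, so t(n) = t(0) + 3n = 3n + 8.

t(n) = 3n + 8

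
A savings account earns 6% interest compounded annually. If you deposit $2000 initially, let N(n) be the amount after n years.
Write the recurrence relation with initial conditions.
Each year the balance grows by 6%, i.e. is multiplied by 1 + 6/100 = 1.06, so N(n) = 1.06 × N(n-1). The initial deposit gives N(0) = 2000.
Unrolling gives the closed form N(n) = 2000 × (1.06)ⁿ.

N(n) = 1.06 × N(n-1), N(0) = 2000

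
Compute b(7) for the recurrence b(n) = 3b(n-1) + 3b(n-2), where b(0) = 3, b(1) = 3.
Computing the sequence terms:
3, 3, 18, 63, 243, 918, 3483, 13203

13203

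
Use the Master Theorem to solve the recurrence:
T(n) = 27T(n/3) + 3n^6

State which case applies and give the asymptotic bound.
Master Theorem template: T(n) = a·T(n/b) + f(n).
Here: a=27, b=3, f(n)=3n^6
Compute log_b(a) = log_3(27) = 3.
f(n) = 3n^6 = Ω(n^(3+ε)) with ε = 3, and the regularity condition holds (a·f(n/b) = (a/b^6)·f(n) with a/b^6 = 3^-3 < 1). Case 3: T(n) = Θ(f(n)) = Θ(n^6).

Case 3: T(n) = Θ(n^6)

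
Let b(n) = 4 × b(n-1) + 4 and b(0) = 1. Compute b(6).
Computing step by step:
b(0) = 1
b(1) = 4 × 1 + 4 = 8
b(2) = 4 × 8 + 4 = 36
b(3) = 4 × 36 + 4 = 148
b(4) = 4 × 148 + 4 = 596
b(5) = 4 × 596 + 4 = 2388
b(6) = 4 × 2388 + 4 = 9556

9556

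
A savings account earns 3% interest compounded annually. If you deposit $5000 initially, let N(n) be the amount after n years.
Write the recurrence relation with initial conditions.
Each year the balance grows by 3%, i.e. is multiplied by 1 + 3/100 = 1.03, so N(n) = 1.03 × N(n-1). The initial deposit gives N(0) = 5000.
Unrolling gives the closed form N(n) = 5000 × (1.03)ⁿ.

N(n) = 1.03 × N(n-1), N(0) = 5000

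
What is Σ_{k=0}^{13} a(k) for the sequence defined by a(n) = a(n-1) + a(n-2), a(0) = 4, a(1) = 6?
Computing the sequence terms: 4, 6, 10, 16, 26, 42, 68, 110, 178, 288, 466, 754, 1220, 1974
Adding these values together:

5162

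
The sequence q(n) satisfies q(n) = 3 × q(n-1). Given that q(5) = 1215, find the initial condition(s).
In general q(n) = 3ⁿ · q(0). At n = 5: q(0) = q(5) / 3^5 = 1215 / 243 = 5.

q(0) = 5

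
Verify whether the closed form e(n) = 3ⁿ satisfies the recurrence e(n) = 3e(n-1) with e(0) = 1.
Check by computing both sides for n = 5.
From the recurrence with e(0) = 1:
  e(0) = 1, e(1) = 3, e(2) = 9, e(3) = 27, e(4) = 81, e(5) = 243
  so the recurrence gives e(5) = 243.
From the proposed closed form e(n) = 3ⁿ:
  e(5) = 243.
Both sides give 243 at n = 5, and the initial condition(s) match, so the closed form is consistent.

Yes, the closed form is correct.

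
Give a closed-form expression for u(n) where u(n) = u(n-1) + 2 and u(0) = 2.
Recurrence: u(n) = u(n-1) + 2, initial: u(0) = 2.
Each step adds 2, so u(n) = u(0) + 2n = 2n + 2.

u(n) = 2n + 2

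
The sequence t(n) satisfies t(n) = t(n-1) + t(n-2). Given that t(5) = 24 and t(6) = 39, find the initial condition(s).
Work backwards using t(k) = t(k+2) - t(k+1):
t(4) = t(6) - t(5) = 39 - 24 = 15
t(3) = t(5) - t(4) = 24 - 15 = 9
t(2) = t(4) - t(3) = 15 - 9 = 6
t(1) = t(3) - t(2) = 9 - 6 = 3
t(0) = t(2) - t(1) = 6 - 3 = 3

t(0) = 3, t(1) = 3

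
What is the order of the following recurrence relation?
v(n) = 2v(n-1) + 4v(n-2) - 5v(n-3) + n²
The order is the largest lag k for which v(n-k) appears. Here the deepest term is v(n-3) (the n² term is non-homogeneous and does not affect the order), so the order is 3.

Order 3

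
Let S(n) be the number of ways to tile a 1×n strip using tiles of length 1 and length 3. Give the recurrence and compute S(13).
Condition on the last tile: it has length 1 (leaving a 1×(n-1) strip) or length 3 (leaving a 1×(n-3) strip), so S(n) = S(n-1) + S(n-3) (order-3 linear recurrence).
For 0 ≤ i < 3 only unit tiles fit, so S(i) = 1.
Iterating the recurrence: S(3) = 2, S(4) = 3, S(5) = 4, S(6) = 6, S(7) = 9, S(8) = 13, S(9) = 19, S(10) = 28, S(11) = 41, S(12) = 60, S(13) = 88.

S(n) = S(n-1) + S(n-3), with S(i) = 1 for 0 ≤ i < 3; S(13) = 88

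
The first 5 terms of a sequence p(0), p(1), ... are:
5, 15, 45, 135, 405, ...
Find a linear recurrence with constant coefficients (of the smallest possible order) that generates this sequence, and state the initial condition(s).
Look for the lowest-order linear relation among consecutive terms.
Observation: each term is 3× the previous.
Check at n=2: 3·15 = 45. ✓

p(n) = 3 × p(n-1), p(0) = 5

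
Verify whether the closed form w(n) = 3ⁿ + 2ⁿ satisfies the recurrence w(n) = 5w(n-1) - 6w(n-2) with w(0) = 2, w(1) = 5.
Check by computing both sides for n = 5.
From the recurrence with w(0) = 2, w(1) = 5:
  w(0) = 2, w(1) = 5, w(2) = 13, w(3) = 35, w(4) = 97, w(5) = 275
  so the recurrence gives w(5) = 275.
From the proposed closed form w(n) = 3ⁿ + 2ⁿ:
  w(5) = 275.
Both sides give 275 at n = 5, and the initial condition(s) match, so the closed form is consistent.

Yes, the closed form is correct.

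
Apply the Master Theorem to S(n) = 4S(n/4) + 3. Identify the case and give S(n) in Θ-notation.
Master Theorem template: S(n) = a·S(n/b) + f(n).
Here: a=4, b=4, f(n)=3
Compute log_b(a) = log_4(4) = 1.
f(n) = 3 = O(n^(1-ε)) with ε = 1. Case 1: S(n) = Θ(n^log_b(a)) = Θ(n).

Case 1: S(n) = Θ(n)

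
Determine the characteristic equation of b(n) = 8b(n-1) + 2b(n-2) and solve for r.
Substitute b(n) = rⁿ and divide through by rⁿ⁻²: r² - 8r - 2 = 0
Discriminant: 8² + 4·2 = 72, not a perfect square, so by the quadratic formula r = (8 ± √72)/2.
General solution: b(n) = A·r₁ⁿ + B·r₂ⁿ where r₁,r₂ = (8 ± √72)/2

Characteristic: r² - 8r - 2 = 0, Roots: r = (8 ± √72)/2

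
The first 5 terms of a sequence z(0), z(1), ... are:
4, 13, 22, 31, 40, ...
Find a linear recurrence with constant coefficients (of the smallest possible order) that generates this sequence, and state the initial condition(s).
Look for the lowest-order linear relation among consecutive terms.
Observation: consecutive differences are constant (= 9).
Check at n=2: 1·13 + 9 = 22. ✓

z(n) = z(n-1) + 9, z(0) = 4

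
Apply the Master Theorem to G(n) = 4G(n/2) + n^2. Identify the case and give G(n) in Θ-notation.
Master Theorem template: G(n) = a·G(n/b) + f(n).
Here: a=4, b=2, f(n)=n^2
Compute log_b(a) = log_2(4) = 2.
f(n) = n^2 = Θ(n^2). Case 2: G(n) = Θ(n^2 log n).

Case 2: G(n) = Θ(n^2 log n)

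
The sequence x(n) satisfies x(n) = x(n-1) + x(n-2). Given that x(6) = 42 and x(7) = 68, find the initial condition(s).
Work backwards using x(k) = x(k+2) - x(k+1):
x(5) = x(7) - x(6) = 68 - 42 = 26
x(4) = x(6) - x(5) = 42 - 26 = 16
x(3) = x(5) - x(4) = 26 - 16 = 10
x(2) = x(4) - x(3) = 16 - 10 = 6
x(1) = x(3) - x(2) = 10 - 6 = 4
x(0) = x(2) - x(1) = 6 - 4 = 2

x(0) = 2, x(1) = 4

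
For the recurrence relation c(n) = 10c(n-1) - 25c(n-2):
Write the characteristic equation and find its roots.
Substitute c(n) = rⁿ and divide through by rⁿ⁻²: r² - 10r + 25 = 0
Factor: (r - 5)² = 0, so r = 5 (double root).
General solution: c(n) = (A + Bn)·5ⁿ

Characteristic: r² - 10r + 25 = 0, Roots: r = 5 (double root)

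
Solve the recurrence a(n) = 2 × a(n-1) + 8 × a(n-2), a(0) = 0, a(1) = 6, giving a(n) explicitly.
Recurrence: a(n) = 2 × a(n-1) + 8 × a(n-2), initial: a(0) = 0, a(1) = 6.
Characteristic equation: r² - 2r - 8 = 0, which factors as (r - 4)(r + 2) = 0, so r = 4, -2. General solution a(n) = A·4ⁿ + B·(-2)ⁿ. From a(0) = 0: A + B = 0. From a(1) = 6: 4A - 2B = 6. Solving gives A = 1, B = -1.

a(n) = 4ⁿ - (-2)ⁿ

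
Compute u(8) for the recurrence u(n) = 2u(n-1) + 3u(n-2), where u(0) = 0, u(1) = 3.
Computing the sequence terms:
0, 3, 6, 21, 60, 183, 546, 1641, 4920

4920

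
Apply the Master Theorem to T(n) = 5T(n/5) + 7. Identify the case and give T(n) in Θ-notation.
Master Theorem template: T(n) = a·T(n/b) + f(n).
Here: a=5, b=5, f(n)=7
Compute log_b(a) = log_5(5) = 1.
f(n) = 7 = O(n^(1-ε)) with ε = 1. Case 1: T(n) = Θ(n^log_b(a)) = Θ(n).

Case 1: T(n) = Θ(n)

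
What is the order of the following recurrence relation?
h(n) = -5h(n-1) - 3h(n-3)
The order is the largest lag k for which h(n-k) appears. Here the deepest term is h(n-3), so the order is 3.

Order 3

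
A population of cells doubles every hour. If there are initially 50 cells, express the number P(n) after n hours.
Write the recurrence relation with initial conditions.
Each hour multiplies the count by 2, so the count after n hours depends only on the count after n-1 hours: P(n) = 2 × P(n-1). The starting count gives P(0) = 50.
Unrolling n times gives the closed form P(n) = 50 × 2ⁿ.

P(n) = 2 × P(n-1), P(0) = 50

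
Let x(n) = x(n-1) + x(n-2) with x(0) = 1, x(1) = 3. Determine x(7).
Computing the sequence terms:
1, 3, 4, 7, 11, 18, 29, 47

47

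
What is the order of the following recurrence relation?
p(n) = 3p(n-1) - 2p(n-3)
The order is the largest lag k for which p(n-k) appears. Here the deepest term is p(n-3), so the order is 3.

Order 3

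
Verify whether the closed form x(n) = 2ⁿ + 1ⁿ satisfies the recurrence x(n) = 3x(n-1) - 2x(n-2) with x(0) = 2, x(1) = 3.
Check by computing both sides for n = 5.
From the recurrence with x(0) = 2, x(1) = 3:
  x(0) = 2, x(1) = 3, x(2) = 5, x(3) = 9, x(4) = 17, x(5) = 33
  so the recurrence gives x(5) = 33.
From the proposed closed form x(n) = 2ⁿ + 1ⁿ:
  x(5) = 33.
Both sides give 33 at n = 5, and the initial condition(s) match, so the closed form is consistent.

Yes, the closed form is correct.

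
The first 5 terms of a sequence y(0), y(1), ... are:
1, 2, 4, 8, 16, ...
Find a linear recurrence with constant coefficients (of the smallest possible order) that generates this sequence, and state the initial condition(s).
Look for the lowest-order linear relation among consecutive terms.
Observation: each term is 2× the previous.
Check at n=2: 2·2 = 4. ✓

y(n) = 2 × y(n-1), y(0) = 1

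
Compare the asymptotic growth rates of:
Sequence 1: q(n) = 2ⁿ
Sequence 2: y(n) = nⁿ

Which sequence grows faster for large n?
Comparing growth rates:
Growth-rate hierarchy: log n ≺ any polynomial ≺ any exponential cⁿ (c>1) ≺ n! ≺ nⁿ.
super-exponential nⁿ dominates exponential base 2 asymptotically.

y(n) grows faster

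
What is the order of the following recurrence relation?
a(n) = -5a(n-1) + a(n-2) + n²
The order is the largest lag k for which a(n-k) appears. Here the deepest term is a(n-2) (the n² term is non-homogeneous and does not affect the order), so the order is 2.

Order 2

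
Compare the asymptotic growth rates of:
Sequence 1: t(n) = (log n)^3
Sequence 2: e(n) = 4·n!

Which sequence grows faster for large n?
Comparing growth rates:
Growth-rate hierarchy: log n ≺ any polynomial ≺ any exponential cⁿ (c>1) ≺ n! ≺ nⁿ.
factorial dominates polylogarithmic (log n)^3 asymptotically.

e(n) grows faster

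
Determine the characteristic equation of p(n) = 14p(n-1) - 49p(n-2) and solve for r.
Substitute p(n) = rⁿ and divide through by rⁿ⁻²: r² - 14r + 49 = 0
Factor: (r - 7)² = 0, so r = 7 (double root).
General solution: p(n) = (A + Bn)·7ⁿ

Characteristic: r² - 14r + 49 = 0, Roots: r = 7 (double root)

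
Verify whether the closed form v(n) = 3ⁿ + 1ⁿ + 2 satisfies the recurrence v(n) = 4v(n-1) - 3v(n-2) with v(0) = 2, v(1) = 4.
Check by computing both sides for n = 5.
From the recurrence with v(0) = 2, v(1) = 4:
  v(0) = 2, v(1) = 4, v(2) = 10, v(3) = 28, v(4) = 82, v(5) = 244
  so the recurrence gives v(5) = 244.
From the proposed closed form v(n) = 3ⁿ + 1ⁿ + 2:
  v(5) = 246.
The recurrence gives 244 but the closed form gives 246, so the closed form does not satisfy the recurrence.

No, the closed form is incorrect.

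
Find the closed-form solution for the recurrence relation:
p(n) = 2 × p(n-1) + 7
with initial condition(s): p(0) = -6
Recurrence: p(n) = 2 × p(n-1) + 7, initial: p(0) = -6.
Try p(n) = A·2ⁿ + C. Substituting: A·2ⁿ + C = 2(A·2ⁿ⁻¹ + C) + 7 = A·2ⁿ + 2C + 7, so C = 2C + 7, giving C = -7. Then p(0) = A - 7 = -6 gives A = 1.

p(n) = 2ⁿ - 7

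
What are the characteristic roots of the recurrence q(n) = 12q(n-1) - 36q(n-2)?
Substitute q(n) = rⁿ and divide through by rⁿ⁻²: r² - 12r + 36 = 0
Factor: (r - 6)² = 0, so r = 6 (double root).
General solution: q(n) = (A + Bn)·6ⁿ

Characteristic: r² - 12r + 36 = 0, Roots: r = 6 (double root)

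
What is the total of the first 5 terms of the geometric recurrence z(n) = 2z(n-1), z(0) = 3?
Computing the sequence terms: 3, 6, 12, 24, 48
Adding these values together:

93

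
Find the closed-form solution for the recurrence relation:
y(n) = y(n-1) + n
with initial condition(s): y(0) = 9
Recurrence: y(n) = y(n-1) + n, initial: y(0) = 9.
Telescoping: y(n) = y(0) + Σᵢ₌₁ⁿ i = 9 + n(n+1)/2.

y(n) = n(n+1)/2 + 9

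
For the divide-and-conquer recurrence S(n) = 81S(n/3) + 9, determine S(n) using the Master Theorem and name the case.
Master Theorem template: S(n) = a·S(n/b) + f(n).
Here: a=81, b=3, f(n)=9
Compute log_b(a) = log_3(81) = 4.
f(n) = 9 = O(n^(4-ε)) with ε = 4. Case 1: S(n) = Θ(n^log_b(a)) = Θ(n^4).

Case 1: S(n) = Θ(n^4)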